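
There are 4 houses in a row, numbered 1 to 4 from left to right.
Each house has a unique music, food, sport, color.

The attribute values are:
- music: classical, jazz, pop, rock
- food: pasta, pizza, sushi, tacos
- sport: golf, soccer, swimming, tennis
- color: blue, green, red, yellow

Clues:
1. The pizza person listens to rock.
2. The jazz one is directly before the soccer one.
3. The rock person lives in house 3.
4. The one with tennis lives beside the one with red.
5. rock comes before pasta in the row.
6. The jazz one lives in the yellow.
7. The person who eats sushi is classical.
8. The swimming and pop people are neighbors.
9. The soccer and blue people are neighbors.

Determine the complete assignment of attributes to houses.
Solution:

House | Music | Food | Sport | Color
------------------------------------
  1   | jazz | tacos | tennis | yellow
  2   | classical | sushi | soccer | red
  3   | rock | pizza | swimming | blue
  4   | pop | pasta | golf | green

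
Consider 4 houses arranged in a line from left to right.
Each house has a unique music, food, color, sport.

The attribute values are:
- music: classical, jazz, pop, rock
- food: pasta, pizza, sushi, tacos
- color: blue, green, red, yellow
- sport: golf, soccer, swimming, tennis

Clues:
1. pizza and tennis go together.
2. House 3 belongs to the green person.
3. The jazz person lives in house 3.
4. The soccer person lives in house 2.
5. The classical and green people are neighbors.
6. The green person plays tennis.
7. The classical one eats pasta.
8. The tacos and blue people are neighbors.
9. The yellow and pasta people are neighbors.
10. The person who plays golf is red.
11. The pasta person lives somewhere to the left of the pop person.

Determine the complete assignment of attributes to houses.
Solution:

House | Music | Food | Color | Sport
------------------------------------
  1   | rock | tacos | yellow | swimming
  2   | classical | pasta | blue | soccer
  3   | jazz | pizza | green | tennis
  4   | pop | sushi | red | golf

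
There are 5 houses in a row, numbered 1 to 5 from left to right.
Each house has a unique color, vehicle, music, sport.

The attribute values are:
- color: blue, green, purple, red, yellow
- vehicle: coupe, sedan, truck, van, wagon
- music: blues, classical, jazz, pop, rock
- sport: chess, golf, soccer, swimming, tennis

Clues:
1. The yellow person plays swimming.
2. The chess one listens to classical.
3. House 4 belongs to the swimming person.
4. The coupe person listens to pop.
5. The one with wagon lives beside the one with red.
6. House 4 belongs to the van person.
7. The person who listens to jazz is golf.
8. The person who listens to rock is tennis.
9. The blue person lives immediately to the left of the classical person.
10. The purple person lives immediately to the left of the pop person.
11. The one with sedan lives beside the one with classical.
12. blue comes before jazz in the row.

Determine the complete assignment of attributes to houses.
Solution:

House | Color | Vehicle | Music | Sport
---------------------------------------
  1   | blue | sedan | rock | tennis
  2   | purple | wagon | classical | chess
  3   | red | coupe | pop | soccer
  4   | yellow | van | blues | swimming
  5   | green | truck | jazz | golf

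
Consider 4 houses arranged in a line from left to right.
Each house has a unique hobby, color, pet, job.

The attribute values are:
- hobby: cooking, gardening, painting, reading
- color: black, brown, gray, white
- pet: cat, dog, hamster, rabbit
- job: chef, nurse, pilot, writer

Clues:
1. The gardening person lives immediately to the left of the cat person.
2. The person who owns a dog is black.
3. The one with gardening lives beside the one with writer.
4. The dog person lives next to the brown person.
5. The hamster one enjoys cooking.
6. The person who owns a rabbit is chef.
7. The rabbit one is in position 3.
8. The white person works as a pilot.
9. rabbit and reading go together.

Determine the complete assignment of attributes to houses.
Solution:

House | Hobby | Color | Pet | Job
---------------------------------
  1   | gardening | black | dog | nurse
  2   | painting | brown | cat | writer
  3   | reading | gray | rabbit | chef
  4   | cooking | white | hamster | pilot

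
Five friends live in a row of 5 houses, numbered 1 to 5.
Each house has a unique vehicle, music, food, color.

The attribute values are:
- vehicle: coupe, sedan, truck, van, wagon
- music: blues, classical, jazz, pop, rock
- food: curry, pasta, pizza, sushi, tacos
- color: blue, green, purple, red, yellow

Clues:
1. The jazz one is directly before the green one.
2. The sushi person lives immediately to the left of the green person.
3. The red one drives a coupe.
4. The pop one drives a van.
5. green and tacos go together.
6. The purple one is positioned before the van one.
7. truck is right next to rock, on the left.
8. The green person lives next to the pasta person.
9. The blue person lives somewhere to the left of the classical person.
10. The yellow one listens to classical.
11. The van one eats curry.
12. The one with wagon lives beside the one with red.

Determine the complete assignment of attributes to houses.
Solution:

House | Vehicle | Music | Food | Color
--------------------------------------
  1   | truck | jazz | sushi | purple
  2   | wagon | rock | tacos | green
  3   | coupe | blues | pasta | red
  4   | van | pop | curry | blue
  5   | sedan | classical | pizza | yellow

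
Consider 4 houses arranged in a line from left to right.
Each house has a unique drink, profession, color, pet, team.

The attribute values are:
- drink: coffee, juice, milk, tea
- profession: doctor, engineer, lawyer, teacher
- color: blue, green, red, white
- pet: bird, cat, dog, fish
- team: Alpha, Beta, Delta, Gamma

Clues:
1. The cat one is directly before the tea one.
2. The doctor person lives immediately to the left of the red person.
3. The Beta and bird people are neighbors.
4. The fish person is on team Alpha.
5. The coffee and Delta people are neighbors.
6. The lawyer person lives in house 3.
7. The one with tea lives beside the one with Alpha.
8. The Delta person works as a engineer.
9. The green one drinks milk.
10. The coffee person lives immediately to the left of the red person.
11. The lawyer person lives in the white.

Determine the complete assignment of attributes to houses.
Solution:

House | Drink | Profession | Color | Pet | Team
-----------------------------------------------
  1   | coffee | doctor | blue | cat | Beta
  2   | tea | engineer | red | bird | Delta
  3   | juice | lawyer | white | fish | Alpha
  4   | milk | teacher | green | dog | Gamma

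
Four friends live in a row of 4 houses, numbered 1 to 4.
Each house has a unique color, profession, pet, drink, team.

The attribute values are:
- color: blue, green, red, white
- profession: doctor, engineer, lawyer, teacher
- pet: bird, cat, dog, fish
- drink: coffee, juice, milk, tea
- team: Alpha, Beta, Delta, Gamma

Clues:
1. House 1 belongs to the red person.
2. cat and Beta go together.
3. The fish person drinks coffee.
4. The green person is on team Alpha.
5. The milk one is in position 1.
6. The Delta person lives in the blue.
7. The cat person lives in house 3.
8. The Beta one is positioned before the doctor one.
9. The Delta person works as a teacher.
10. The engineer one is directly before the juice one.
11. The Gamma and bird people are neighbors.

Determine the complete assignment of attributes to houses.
Solution:

House | Color | Profession | Pet | Drink | Team
-----------------------------------------------
  1   | red | engineer | dog | milk | Gamma
  2   | blue | teacher | bird | juice | Delta
  3   | white | lawyer | cat | tea | Beta
  4   | green | doctor | fish | coffee | Alpha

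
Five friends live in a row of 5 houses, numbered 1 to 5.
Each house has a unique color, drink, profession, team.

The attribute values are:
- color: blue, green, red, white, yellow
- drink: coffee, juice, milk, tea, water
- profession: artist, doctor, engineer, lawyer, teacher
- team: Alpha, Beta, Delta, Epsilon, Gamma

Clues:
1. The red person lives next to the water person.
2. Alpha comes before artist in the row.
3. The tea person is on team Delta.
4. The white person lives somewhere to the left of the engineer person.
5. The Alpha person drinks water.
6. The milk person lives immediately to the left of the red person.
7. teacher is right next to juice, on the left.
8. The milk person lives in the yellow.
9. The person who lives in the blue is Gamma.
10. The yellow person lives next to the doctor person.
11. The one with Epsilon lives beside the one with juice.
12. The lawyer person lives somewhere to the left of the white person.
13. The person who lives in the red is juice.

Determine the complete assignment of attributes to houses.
Solution:

House | Color | Drink | Profession | Team
-----------------------------------------
  1   | yellow | milk | teacher | Epsilon
  2   | red | juice | doctor | Beta
  3   | green | water | lawyer | Alpha
  4   | white | tea | artist | Delta
  5   | blue | coffee | engineer | Gamma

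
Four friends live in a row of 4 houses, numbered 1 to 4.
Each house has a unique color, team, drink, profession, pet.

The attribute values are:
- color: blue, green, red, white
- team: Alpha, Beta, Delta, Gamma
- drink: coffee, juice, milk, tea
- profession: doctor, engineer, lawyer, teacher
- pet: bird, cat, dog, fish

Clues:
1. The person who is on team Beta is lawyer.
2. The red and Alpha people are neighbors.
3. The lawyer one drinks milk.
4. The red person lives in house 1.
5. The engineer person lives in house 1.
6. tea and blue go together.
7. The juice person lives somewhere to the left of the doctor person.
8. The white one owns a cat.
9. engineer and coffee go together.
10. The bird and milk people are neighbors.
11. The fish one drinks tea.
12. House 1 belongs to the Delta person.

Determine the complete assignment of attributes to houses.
Solution:

House | Color | Team | Drink | Profession | Pet
-----------------------------------------------
  1   | red | Delta | coffee | engineer | dog
  2   | green | Alpha | juice | teacher | bird
  3   | white | Beta | milk | lawyer | cat
  4   | blue | Gamma | tea | doctor | fish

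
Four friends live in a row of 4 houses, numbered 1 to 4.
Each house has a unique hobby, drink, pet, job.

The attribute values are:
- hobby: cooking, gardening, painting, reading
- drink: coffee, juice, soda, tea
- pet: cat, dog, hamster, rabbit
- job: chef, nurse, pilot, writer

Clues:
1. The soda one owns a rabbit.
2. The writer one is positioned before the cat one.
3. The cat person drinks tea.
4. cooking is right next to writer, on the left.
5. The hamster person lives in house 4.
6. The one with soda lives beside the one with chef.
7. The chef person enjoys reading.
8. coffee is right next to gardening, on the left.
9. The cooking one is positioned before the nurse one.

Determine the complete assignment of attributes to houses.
Solution:

House | Hobby | Drink | Pet | Job
---------------------------------
  1   | cooking | coffee | dog | pilot
  2   | gardening | soda | rabbit | writer
  3   | reading | tea | cat | chef
  4   | painting | juice | hamster | nurse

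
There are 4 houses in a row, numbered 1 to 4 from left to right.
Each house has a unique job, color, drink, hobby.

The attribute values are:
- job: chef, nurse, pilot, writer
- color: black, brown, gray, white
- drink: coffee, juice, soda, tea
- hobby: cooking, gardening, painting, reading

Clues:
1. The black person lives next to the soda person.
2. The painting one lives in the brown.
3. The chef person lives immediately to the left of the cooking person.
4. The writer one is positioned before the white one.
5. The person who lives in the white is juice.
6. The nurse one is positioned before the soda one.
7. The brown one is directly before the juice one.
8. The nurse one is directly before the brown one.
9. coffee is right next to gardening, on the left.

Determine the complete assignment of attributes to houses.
Solution:

House | Job | Color | Drink | Hobby
-----------------------------------
  1   | writer | gray | coffee | reading
  2   | nurse | black | tea | gardening
  3   | chef | brown | soda | painting
  4   | pilot | white | juice | cooking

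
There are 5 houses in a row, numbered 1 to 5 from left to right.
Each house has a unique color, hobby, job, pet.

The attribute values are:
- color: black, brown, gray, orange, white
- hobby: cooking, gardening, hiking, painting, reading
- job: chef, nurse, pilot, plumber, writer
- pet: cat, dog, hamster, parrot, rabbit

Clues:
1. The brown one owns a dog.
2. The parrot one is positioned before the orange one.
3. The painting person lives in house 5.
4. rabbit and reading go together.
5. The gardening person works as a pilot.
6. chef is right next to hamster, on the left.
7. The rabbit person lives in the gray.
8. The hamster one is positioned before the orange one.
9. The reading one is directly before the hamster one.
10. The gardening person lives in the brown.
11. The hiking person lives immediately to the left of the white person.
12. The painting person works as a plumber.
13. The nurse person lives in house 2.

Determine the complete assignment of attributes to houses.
Solution:

House | Color | Hobby | Job | Pet
---------------------------------
  1   | gray | reading | chef | rabbit
  2   | black | hiking | nurse | hamster
  3   | white | cooking | writer | parrot
  4   | brown | gardening | pilot | dog
  5   | orange | painting | plumber | cat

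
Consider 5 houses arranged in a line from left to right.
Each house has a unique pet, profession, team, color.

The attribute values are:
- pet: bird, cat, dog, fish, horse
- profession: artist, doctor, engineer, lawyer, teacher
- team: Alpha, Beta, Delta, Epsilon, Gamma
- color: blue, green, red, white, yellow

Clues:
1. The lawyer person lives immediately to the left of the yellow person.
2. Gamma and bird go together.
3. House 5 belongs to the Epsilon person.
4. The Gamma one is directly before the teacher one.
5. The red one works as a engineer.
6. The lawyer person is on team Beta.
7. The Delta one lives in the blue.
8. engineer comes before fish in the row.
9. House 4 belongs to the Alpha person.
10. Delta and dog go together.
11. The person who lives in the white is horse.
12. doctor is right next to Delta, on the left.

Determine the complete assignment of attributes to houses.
Solution:

House | Pet | Profession | Team | Color
---------------------------------------
  1   | horse | lawyer | Beta | white
  2   | bird | doctor | Gamma | yellow
  3   | dog | teacher | Delta | blue
  4   | cat | engineer | Alpha | red
  5   | fish | artist | Epsilon | green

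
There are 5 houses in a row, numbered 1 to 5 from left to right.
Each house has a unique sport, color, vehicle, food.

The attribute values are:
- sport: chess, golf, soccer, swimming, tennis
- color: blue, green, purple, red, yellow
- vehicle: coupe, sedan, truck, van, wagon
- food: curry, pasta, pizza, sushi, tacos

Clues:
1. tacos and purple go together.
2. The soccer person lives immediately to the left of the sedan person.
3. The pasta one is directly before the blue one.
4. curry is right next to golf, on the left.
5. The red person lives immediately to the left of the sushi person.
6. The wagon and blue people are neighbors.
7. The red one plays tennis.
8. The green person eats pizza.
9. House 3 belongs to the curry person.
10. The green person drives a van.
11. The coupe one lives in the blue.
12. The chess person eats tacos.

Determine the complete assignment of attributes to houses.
Solution:

House | Sport | Color | Vehicle | Food
--------------------------------------
  1   | tennis | red | wagon | pasta
  2   | soccer | blue | coupe | sushi
  3   | swimming | yellow | sedan | curry
  4   | golf | green | van | pizza
  5   | chess | purple | truck | tacos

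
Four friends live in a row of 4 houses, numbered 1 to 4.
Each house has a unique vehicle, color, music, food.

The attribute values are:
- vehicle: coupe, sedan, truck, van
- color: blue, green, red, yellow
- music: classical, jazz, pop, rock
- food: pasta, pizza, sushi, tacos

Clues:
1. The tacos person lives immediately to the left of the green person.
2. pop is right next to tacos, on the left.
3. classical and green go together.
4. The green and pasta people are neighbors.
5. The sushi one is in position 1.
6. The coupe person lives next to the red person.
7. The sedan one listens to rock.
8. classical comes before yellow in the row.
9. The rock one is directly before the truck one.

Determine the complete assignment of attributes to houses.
Solution:

House | Vehicle | Color | Music | Food
--------------------------------------
  1   | coupe | blue | pop | sushi
  2   | sedan | red | rock | tacos
  3   | truck | green | classical | pizza
  4   | van | yellow | jazz | pasta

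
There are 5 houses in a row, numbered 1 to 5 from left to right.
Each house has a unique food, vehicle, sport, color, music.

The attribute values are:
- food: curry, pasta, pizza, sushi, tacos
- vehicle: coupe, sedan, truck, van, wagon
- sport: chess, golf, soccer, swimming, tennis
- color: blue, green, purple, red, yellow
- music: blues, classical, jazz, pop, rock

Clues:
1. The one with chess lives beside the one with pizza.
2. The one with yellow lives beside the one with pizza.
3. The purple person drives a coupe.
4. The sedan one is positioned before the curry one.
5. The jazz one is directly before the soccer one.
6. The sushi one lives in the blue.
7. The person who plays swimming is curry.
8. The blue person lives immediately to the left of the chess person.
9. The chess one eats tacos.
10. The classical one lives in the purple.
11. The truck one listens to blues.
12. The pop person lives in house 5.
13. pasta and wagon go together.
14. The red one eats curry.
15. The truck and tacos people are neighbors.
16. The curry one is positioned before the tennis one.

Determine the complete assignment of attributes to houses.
Solution:

House | Food | Vehicle | Sport | Color | Music
----------------------------------------------
  1   | sushi | truck | golf | blue | blues
  2   | tacos | sedan | chess | yellow | jazz
  3   | pizza | coupe | soccer | purple | classical
  4   | curry | van | swimming | red | rock
  5   | pasta | wagon | tennis | green | pop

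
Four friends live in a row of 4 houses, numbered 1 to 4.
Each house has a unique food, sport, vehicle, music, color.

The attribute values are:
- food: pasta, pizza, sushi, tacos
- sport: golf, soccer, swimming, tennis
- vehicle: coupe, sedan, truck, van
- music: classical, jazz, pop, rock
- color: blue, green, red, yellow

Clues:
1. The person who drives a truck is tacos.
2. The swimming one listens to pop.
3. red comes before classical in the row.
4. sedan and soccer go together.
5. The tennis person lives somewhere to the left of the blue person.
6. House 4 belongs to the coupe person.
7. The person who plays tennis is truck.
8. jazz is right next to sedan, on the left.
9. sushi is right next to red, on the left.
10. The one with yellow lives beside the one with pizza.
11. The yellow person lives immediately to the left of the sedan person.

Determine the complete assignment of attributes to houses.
Solution:

House | Food | Sport | Vehicle | Music | Color
----------------------------------------------
  1   | sushi | golf | van | jazz | yellow
  2   | pizza | soccer | sedan | rock | red
  3   | tacos | tennis | truck | classical | green
  4   | pasta | swimming | coupe | pop | blue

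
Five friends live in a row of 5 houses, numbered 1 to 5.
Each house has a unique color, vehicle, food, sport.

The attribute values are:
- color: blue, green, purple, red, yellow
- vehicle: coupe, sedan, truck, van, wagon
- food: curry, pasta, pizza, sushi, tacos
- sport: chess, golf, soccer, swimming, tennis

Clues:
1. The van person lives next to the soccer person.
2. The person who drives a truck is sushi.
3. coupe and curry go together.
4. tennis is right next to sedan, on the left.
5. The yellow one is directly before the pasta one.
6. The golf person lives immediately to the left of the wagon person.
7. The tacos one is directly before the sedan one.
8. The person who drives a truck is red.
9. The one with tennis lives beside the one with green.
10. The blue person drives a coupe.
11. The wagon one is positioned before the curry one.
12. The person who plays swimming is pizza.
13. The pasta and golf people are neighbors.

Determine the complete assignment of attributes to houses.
Solution:

House | Color | Vehicle | Food | Sport
--------------------------------------
  1   | yellow | van | tacos | tennis
  2   | green | sedan | pasta | soccer
  3   | red | truck | sushi | golf
  4   | purple | wagon | pizza | swimming
  5   | blue | coupe | curry | chess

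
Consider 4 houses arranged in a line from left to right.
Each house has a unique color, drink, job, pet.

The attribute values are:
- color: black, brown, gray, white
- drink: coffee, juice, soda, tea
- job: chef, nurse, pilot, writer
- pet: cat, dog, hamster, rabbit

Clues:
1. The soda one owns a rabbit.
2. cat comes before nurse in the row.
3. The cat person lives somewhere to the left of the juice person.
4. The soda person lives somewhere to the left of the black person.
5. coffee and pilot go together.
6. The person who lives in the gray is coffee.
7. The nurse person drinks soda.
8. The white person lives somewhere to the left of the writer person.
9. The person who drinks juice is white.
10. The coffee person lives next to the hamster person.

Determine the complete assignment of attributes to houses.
Solution:

House | Color | Drink | Job | Pet
---------------------------------
  1   | gray | coffee | pilot | cat
  2   | white | juice | chef | hamster
  3   | brown | soda | nurse | rabbit
  4   | black | tea | writer | dog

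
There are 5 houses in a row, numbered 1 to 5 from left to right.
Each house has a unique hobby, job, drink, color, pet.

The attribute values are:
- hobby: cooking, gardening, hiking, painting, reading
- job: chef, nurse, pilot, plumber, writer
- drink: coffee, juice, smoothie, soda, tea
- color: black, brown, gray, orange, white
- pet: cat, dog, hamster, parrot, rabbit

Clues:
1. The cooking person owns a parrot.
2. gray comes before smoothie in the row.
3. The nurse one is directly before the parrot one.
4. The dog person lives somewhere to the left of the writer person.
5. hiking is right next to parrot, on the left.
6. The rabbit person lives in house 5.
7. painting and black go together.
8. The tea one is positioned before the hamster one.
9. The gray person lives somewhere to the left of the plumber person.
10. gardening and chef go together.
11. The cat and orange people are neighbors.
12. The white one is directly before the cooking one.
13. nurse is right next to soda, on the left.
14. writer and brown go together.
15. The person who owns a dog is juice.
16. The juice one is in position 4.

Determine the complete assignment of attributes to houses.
Solution:

House | Hobby | Job | Drink | Color | Pet
-----------------------------------------
  1   | hiking | nurse | tea | white | cat
  2   | cooking | pilot | soda | orange | parrot
  3   | gardening | chef | coffee | gray | hamster
  4   | painting | plumber | juice | black | dog
  5   | reading | writer | smoothie | brown | rabbit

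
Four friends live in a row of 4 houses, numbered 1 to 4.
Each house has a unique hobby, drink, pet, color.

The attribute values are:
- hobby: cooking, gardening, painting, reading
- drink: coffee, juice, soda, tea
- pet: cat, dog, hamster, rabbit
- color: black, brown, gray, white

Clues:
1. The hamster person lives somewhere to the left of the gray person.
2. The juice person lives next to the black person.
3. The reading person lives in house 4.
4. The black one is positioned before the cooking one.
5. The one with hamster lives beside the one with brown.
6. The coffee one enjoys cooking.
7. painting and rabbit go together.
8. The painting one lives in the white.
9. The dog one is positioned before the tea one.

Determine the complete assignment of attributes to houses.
Solution:

House | Hobby | Drink | Pet | Color
-----------------------------------
  1   | painting | juice | rabbit | white
  2   | gardening | soda | hamster | black
  3   | cooking | coffee | dog | brown
  4   | reading | tea | cat | gray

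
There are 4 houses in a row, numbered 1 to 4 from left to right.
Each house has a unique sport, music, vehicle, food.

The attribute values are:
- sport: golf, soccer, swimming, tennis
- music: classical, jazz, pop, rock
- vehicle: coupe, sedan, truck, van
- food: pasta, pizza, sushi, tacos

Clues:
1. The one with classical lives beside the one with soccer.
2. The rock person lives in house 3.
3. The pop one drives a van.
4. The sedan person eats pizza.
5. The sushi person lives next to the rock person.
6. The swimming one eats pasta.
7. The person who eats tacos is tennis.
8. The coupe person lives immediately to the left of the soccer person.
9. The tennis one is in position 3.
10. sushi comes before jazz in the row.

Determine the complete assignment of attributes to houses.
Solution:

House | Sport | Music | Vehicle | Food
--------------------------------------
  1   | swimming | classical | coupe | pasta
  2   | soccer | pop | van | sushi
  3   | tennis | rock | truck | tacos
  4   | golf | jazz | sedan | pizza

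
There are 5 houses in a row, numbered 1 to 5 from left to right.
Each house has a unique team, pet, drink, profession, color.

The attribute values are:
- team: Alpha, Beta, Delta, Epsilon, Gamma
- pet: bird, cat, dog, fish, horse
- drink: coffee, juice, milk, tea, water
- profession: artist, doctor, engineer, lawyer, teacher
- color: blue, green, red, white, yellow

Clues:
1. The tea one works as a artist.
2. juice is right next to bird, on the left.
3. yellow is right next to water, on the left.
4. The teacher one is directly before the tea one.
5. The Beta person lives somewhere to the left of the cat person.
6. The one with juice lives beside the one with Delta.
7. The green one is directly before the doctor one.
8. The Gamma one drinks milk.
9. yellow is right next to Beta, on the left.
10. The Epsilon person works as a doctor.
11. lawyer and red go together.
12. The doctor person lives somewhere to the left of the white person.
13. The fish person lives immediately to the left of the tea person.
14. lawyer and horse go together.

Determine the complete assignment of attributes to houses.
Solution:

House | Team | Pet | Drink | Profession | Color
-----------------------------------------------
  1   | Alpha | fish | juice | teacher | blue
  2   | Delta | bird | tea | artist | green
  3   | Epsilon | dog | coffee | doctor | yellow
  4   | Beta | horse | water | lawyer | red
  5   | Gamma | cat | milk | engineer | white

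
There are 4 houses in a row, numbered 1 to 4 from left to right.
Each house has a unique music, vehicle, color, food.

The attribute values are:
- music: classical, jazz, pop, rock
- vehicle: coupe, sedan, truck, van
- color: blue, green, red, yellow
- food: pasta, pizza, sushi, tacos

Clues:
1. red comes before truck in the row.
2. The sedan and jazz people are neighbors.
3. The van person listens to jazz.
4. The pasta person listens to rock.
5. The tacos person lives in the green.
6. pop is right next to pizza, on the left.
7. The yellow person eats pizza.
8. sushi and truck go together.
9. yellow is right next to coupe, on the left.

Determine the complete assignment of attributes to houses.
Solution:

House | Music | Vehicle | Color | Food
--------------------------------------
  1   | pop | sedan | green | tacos
  2   | jazz | van | yellow | pizza
  3   | rock | coupe | red | pasta
  4   | classical | truck | blue | sushi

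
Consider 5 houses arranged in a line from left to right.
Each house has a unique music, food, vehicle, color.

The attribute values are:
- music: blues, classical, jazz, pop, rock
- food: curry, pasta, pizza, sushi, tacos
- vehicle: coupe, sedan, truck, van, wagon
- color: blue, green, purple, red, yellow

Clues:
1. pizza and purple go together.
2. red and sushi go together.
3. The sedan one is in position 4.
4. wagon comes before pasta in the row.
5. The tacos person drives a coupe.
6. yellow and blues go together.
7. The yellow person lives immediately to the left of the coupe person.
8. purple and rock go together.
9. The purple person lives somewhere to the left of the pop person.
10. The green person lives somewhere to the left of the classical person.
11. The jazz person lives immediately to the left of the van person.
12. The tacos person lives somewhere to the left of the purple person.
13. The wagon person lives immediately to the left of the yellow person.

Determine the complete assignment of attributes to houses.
Solution:

House | Music | Food | Vehicle | Color
--------------------------------------
  1   | jazz | curry | wagon | green
  2   | blues | pasta | van | yellow
  3   | classical | tacos | coupe | blue
  4   | rock | pizza | sedan | purple
  5   | pop | sushi | truck | red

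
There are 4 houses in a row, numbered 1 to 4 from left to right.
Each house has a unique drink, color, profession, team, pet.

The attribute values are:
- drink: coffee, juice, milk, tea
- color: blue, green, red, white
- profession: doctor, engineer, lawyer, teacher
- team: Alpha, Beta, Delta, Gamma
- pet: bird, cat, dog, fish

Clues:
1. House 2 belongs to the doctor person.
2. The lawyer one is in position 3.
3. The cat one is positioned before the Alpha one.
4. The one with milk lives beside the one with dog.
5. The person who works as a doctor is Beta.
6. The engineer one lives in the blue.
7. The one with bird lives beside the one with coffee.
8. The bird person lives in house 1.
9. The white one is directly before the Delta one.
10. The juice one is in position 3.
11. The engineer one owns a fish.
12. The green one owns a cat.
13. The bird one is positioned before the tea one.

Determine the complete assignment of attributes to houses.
Solution:

House | Drink | Color | Profession | Team | Pet
-----------------------------------------------
  1   | milk | red | teacher | Gamma | bird
  2   | coffee | white | doctor | Beta | dog
  3   | juice | green | lawyer | Delta | cat
  4   | tea | blue | engineer | Alpha | fish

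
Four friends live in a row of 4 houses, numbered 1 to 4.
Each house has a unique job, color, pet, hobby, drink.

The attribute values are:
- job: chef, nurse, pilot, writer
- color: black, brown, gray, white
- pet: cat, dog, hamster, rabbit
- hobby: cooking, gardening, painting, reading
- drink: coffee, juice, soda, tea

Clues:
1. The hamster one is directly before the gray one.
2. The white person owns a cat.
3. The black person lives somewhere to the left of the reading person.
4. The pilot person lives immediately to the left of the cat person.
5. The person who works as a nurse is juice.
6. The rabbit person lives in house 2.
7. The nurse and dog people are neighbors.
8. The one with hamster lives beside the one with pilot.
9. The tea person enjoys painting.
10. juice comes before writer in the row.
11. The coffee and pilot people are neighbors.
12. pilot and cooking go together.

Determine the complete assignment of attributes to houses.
Solution:

House | Job | Color | Pet | Hobby | Drink
-----------------------------------------
  1   | chef | black | hamster | gardening | coffee
  2   | pilot | gray | rabbit | cooking | soda
  3   | nurse | white | cat | reading | juice
  4   | writer | brown | dog | painting | tea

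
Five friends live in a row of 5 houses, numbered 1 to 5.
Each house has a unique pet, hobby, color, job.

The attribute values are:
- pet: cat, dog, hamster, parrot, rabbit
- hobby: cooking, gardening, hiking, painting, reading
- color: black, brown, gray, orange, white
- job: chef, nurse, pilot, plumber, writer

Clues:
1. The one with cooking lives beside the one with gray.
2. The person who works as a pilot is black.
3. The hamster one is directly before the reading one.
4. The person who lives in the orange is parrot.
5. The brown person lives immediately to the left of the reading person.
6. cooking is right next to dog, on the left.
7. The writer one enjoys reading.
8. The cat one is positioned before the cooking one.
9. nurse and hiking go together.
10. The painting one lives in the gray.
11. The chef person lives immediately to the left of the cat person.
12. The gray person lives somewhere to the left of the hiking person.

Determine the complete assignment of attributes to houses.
Solution:

House | Pet | Hobby | Color | Job
---------------------------------
  1   | hamster | gardening | brown | chef
  2   | cat | reading | white | writer
  3   | rabbit | cooking | black | pilot
  4   | dog | painting | gray | plumber
  5   | parrot | hiking | orange | nurse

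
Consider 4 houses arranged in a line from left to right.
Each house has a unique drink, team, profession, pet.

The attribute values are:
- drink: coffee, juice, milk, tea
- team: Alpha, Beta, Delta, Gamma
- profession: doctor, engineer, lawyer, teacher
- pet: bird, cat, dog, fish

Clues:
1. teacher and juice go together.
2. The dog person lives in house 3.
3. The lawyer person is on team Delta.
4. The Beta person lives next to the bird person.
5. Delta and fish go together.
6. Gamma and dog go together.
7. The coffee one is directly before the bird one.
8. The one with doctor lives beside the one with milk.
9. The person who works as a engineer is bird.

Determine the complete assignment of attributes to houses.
Solution:

House | Drink | Team | Profession | Pet
---------------------------------------
  1   | coffee | Beta | doctor | cat
  2   | milk | Alpha | engineer | bird
  3   | juice | Gamma | teacher | dog
  4   | tea | Delta | lawyer | fish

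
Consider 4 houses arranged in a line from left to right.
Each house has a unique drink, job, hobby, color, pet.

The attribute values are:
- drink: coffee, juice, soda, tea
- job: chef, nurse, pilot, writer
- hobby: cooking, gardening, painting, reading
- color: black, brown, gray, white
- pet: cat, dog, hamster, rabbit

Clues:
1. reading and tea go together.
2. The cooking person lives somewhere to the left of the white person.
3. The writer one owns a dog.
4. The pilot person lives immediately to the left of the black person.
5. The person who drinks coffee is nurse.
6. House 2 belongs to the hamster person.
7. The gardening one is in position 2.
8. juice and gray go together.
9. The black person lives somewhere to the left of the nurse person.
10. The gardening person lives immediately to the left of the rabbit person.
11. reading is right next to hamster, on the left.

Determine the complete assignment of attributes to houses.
Solution:

House | Drink | Job | Hobby | Color | Pet
-----------------------------------------
  1   | tea | writer | reading | brown | dog
  2   | juice | pilot | gardening | gray | hamster
  3   | soda | chef | cooking | black | rabbit
  4   | coffee | nurse | painting | white | cat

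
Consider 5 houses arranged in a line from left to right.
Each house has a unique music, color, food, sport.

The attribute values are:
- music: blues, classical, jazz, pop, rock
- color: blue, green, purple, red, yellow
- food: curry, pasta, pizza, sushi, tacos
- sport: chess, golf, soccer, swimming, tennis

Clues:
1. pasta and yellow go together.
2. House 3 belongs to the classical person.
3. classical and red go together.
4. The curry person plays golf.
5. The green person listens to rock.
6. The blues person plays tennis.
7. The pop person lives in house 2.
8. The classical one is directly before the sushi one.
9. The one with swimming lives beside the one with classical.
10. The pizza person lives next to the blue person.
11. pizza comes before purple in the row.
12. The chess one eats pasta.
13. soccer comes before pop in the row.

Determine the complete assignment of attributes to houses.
Solution:

House | Music | Color | Food | Sport
------------------------------------
  1   | rock | green | pizza | soccer
  2   | pop | blue | tacos | swimming
  3   | classical | red | curry | golf
  4   | blues | purple | sushi | tennis
  5   | jazz | yellow | pasta | chess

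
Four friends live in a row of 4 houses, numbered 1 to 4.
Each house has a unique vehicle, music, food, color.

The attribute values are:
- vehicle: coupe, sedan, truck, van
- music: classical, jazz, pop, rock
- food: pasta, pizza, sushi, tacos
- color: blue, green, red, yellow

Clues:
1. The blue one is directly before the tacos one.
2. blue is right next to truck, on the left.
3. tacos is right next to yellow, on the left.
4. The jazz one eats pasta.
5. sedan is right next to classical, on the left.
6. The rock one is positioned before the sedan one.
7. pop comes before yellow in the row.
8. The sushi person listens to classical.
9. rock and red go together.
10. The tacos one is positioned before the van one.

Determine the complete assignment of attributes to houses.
Solution:

House | Vehicle | Music | Food | Color
--------------------------------------
  1   | coupe | pop | pizza | blue
  2   | truck | rock | tacos | red
  3   | sedan | jazz | pasta | yellow
  4   | van | classical | sushi | green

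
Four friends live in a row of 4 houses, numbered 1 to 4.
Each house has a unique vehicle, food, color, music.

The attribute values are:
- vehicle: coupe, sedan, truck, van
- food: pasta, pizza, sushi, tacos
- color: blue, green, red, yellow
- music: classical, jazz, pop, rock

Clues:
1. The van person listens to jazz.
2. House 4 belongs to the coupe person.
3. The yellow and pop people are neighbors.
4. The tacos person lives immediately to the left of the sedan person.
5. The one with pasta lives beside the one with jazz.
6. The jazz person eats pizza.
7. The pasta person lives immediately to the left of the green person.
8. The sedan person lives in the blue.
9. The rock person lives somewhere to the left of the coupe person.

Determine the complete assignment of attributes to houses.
Solution:

House | Vehicle | Food | Color | Music
--------------------------------------
  1   | truck | tacos | yellow | rock
  2   | sedan | pasta | blue | pop
  3   | van | pizza | green | jazz
  4   | coupe | sushi | red | classical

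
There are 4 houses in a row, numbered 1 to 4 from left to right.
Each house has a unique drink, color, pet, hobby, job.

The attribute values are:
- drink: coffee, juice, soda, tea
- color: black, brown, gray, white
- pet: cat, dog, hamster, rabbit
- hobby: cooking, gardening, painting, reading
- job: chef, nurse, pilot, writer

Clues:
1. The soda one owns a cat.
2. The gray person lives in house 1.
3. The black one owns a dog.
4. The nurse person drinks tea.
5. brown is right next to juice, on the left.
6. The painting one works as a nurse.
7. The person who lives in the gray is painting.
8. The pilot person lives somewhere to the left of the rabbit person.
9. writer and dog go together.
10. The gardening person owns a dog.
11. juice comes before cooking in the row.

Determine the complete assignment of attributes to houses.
Solution:

House | Drink | Color | Pet | Hobby | Job
-----------------------------------------
  1   | tea | gray | hamster | painting | nurse
  2   | soda | brown | cat | reading | pilot
  3   | juice | black | dog | gardening | writer
  4   | coffee | white | rabbit | cooking | chef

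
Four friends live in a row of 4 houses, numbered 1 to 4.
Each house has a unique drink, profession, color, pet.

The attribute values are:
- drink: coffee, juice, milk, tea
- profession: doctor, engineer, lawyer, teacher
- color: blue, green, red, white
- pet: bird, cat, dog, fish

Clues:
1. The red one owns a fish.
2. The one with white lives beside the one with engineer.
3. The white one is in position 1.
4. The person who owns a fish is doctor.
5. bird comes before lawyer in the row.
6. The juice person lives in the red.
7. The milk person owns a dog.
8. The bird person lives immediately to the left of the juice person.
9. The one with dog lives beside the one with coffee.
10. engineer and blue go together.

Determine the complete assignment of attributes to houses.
Solution:

House | Drink | Profession | Color | Pet
----------------------------------------
  1   | milk | teacher | white | dog
  2   | coffee | engineer | blue | bird
  3   | juice | doctor | red | fish
  4   | tea | lawyer | green | cat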